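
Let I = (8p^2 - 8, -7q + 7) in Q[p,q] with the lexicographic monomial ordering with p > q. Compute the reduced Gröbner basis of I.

G = {p^2 - 1, q - 1}

f_1 = 8p^2 - 8, LT = p^2.
f_2 = -7q + 7, LT = q.

The S-polynomials (S(f_1,f_2)) all reduce to 0 modulo the current basis, so we have a Gröbner basis.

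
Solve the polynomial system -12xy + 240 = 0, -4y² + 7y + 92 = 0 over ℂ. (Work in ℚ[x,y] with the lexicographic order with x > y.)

{(-5, -4), (80/23, 23/4)}

Compute a lex Gröbner basis by Buchberger's algorithm.
f_1 = -12xy + 240, LT = xy.
f_2 = -4y² + 7y + 92, LT = y².

S(f_1,f_2): lcm = xy². S = 7/4xy + 23x - 20y.
  leading term xy: subtract (-7/48)·f_1 from 7/4xy + 23x - 20y → 23x - 20y + 35
  leading term x: no divisor's leading term divides it; move 23x to the remainder.
  leading term y: no divisor's leading term divides it; move -20y to the remainder.
  leading term 1: no divisor's leading term divides it; move 35 to the remainder.
  remainder 23x - 20y + 35 ≠ 0; add h_3 = 23x - 20y + 35 to the basis.

The other S-polynomials (S(f_1,h_3), S(f_2,h_3)) all reduce to 0 modulo the current basis, so we have a Gröbner basis.
Inter-reduce: drop elements whose leading term is divisible by another's, tail-reduce, and make monic.
Reduced Gröbner basis: {x - 20/23y + 35/23, y² - 7/4y - 23}.

From the last basis element, y² - 7/4y - 23 = 0, so y takes values in {-4, 23/4}. Each choice, substituted upward through the basis, yields the corresponding point(s) of the solution set.
  y = -4: the earlier basis element becomes x + 5 = 0, giving x = -5 — point (-5, -4).
  y = 23/4: the earlier basis element becomes x - 80/23 = 0, giving x = 80/23 — point (80/23, 23/4).
Check: every point annihilates each of the original generators.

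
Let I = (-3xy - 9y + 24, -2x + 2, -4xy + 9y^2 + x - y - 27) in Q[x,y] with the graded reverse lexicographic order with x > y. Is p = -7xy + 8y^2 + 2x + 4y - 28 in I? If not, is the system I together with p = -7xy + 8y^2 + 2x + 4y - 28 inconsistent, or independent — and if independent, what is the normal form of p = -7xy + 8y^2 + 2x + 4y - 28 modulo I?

-7xy + 8y^2 + 2x + 4y - 28 lies in I (it reduces to 0).

First compute the reduced Gröbner basis of I by Buchberger's algorithm.
f_1 = -3xy - 9y + 24, LT = xy.
f_2 = -2x + 2, LT = x.
f_3 = -4xy + 9y^2 + x - y - 27, LT = xy.

S(f_1,f_2): lcm = xy. S = 4y - 8.
  reduce S modulo (f_1, f_2, f_3):
  remainder 4y - 8 ≠ 0; add h_4 = 4y - 8 to the basis.

The other S-polynomials (S(f_1,f_3), S(f_2,f_3), S(f_1,h_4), S(f_2,h_4), S(f_3,h_4)) all reduce to 0 modulo the current basis, so we have a Gröbner basis.
Inter-reduce: drop elements whose leading term is divisible by another's, tail-reduce, and make monic.
Reduced Gröbner basis: {x - 1, y - 2}.
Label its elements g_1 = x - 1, g_2 = y - 2.

Reduce p = -7xy + 8y^2 + 2x + 4y - 28 modulo G:
  leading term xy: subtract (-7y)·g_1 from -7xy + 8y^2 + 2x + 4y - 28 → 8y^2 + 2x - 3y - 28
  leading term y^2: subtract (8y)·g_2 from 8y^2 + 2x - 3y - 28 → 2x + 13y - 28
  leading term x: subtract (2)·g_1 from 2x + 13y - 28 → 13y - 26
  leading term y: subtract (13)·g_2 from 13y - 26 → 0
  normal form = 0.
Since the normal form is 0, p ∈ I.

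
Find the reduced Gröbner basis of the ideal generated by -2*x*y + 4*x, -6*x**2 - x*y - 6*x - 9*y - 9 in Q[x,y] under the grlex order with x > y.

f_1 = -2*x*y + 4*x, LT = x*y.
f_2 = -6*x**2 - x*y - 6*x - 9*y - 9, LT = x**2.

S(f_1,f_2): lcm = x**2*y. S = -1/6*x*y**2 - 2*x**2 - x*y - 3/2*y**2 - 3/2*y.
  leading term x*y**2: subtract (1/12*y)·f_1 from -1/6*x*y**2 - 2*x**2 - x*y - 3/2*y**2 - 3/2*y → -2*x**2 - 4/3*x*y - 3/2*y**2 - 3/2*y
  leading term x**2: subtract (1/3)·f_2 from -2*x**2 - 4/3*x*y - 3/2*y**2 - 3/2*y → -x*y - 3/2*y**2 + 2*x + 3/2*y + 3
  leading term x*y: subtract (1/2)·f_1 from -x*y - 3/2*y**2 + 2*x + 3/2*y + 3 → -3/2*y**2 + 3/2*y + 3
  leading term y**2: no divisor's leading term divides it; move -3/2*y**2 to the remainder.
  leading term y: no divisor's leading term divides it; move 3/2*y to the remainder.
  leading term 1: no divisor's leading term divides it; move 3 to the remainder.
  remainder -3/2*y**2 + 3/2*y + 3 ≠ 0; add g_3 = -3/2*y**2 + 3/2*y + 3 to the basis.

The other S-polynomials (S(f_1,g_3), S(f_2,g_3)) all reduce to 0 modulo the current basis, so we have a Gröbner basis.

G = {x**2 + 4/3*x + 3/2*y + 3/2, x*y - 2*x, y**2 - y - 2}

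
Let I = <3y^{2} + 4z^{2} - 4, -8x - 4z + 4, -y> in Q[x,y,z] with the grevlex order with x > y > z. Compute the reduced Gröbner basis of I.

G = {z^{2} - 1, x + \tfrac{1}{2}z - \tfrac{1}{2}, y}

f_1 = 3y^{2} + 4z^{2} - 4, LT = y^{2}.
f_2 = -8x - 4z + 4, LT = x.
f_3 = -y, LT = y.

S(f_1,f_3): lcm = y^{2}. S = \tfrac{4}{3}z^{2} - \tfrac{4}{3}.
  leading term z^{2}: no divisor's leading term divides it; move \tfrac{4}{3}z^{2} to the remainder.
  leading term 1: no divisor's leading term divides it; move -\tfrac{4}{3} to the remainder.
  remainder \tfrac{4}{3}z^{2} - \tfrac{4}{3} ≠ 0; add g_4 = \tfrac{4}{3}z^{2} - \tfrac{4}{3} to the basis.

The other S-polynomials (S(f_1,f_2), S(f_2,f_3), S(f_1,g_4), S(f_2,g_4), S(f_3,g_4)) all reduce to 0 modulo the current basis, so we have a Gröbner basis.
Inter-reduce: drop elements whose leading term is divisible by another's, tail-reduce, and make monic.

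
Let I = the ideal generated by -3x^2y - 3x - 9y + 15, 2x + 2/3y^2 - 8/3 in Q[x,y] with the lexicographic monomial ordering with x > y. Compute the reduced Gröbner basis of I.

G = {x + 1/3y^2 - 4/3, y^5 - 8y^3 - 3y^2 + 43y - 33}

f_1 = -3x^2y - 3x - 9y + 15, LT = x^2y.
f_2 = 2x + 2/3y^2 - 8/3, LT = x.

S(f_1,f_2): lcm = x^2y. S = -1/3xy^3 + 4/3xy + x + 3y - 5.
  leading term xy^3: subtract (-1/6y^3)·f_2 from -1/3xy^3 + 4/3xy + x + 3y - 5 → 4/3xy + x + 1/9y^5 - 4/9y^3 + 3y - 5
  leading term xy: subtract (2/3y)·f_2 from 4/3xy + x + 1/9y^5 - 4/9y^3 + 3y - 5 → x + 1/9y^5 - 8/9y^3 + 43/9y - 5
  leading term x: subtract (1/2)·f_2 from x + 1/9y^5 - 8/9y^3 + 43/9y - 5 → 1/9y^5 - 8/9y^3 - 1/3y^2 + 43/9y - 11/3
  leading term y^5: no divisor's leading term divides it; move 1/9y^5 to the remainder.
  leading term y^3: no divisor's leading term divides it; move -8/9y^3 to the remainder.
  leading term y^2: no divisor's leading term divides it; move -1/3y^2 to the remainder.
  leading term y: no divisor's leading term divides it; move 43/9y to the remainder.
  leading term 1: no divisor's leading term divides it; move -11/3 to the remainder.
  remainder 1/9y^5 - 8/9y^3 - 1/3y^2 + 43/9y - 11/3 ≠ 0; add g_3 = 1/9y^5 - 8/9y^3 - 1/3y^2 + 43/9y - 11/3 to the basis.

The other S-polynomials (S(f_1,g_3), S(f_2,g_3)) all reduce to 0 modulo the current basis, so we have a Gröbner basis.
Inter-reduce: drop elements whose leading term is divisible by another's, tail-reduce, and make monic.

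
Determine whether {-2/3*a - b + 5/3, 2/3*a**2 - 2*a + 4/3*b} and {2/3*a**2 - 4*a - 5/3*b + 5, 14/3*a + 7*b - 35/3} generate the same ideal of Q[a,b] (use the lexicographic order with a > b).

Equality of ideals is decidable: compute both reduced Gröbner bases (unique for the ordering) and check whether they agree.
Buchberger on the first generating set:
f_1 = -2/3*a - b + 5/3, LT = a.
f_2 = 2/3*a**2 - 2*a + 4/3*b, LT = a**2.

S(f_1,f_2): lcm = a**2. S = 3/2*a*b + 1/2*a - 2*b.
  reduce S modulo (f_1, f_2):
  remainder -9/4*b**2 + b + 5/4 ≠ 0; add g_3 = -9/4*b**2 + b + 5/4 to the basis.

The other S-polynomials (S(f_1,g_3), S(f_2,g_3)) all reduce to 0 modulo the current basis, so we have a Gröbner basis.
Inter-reduce: drop elements whose leading term is divisible by another's, tail-reduce, and make monic.
Reduced Gröbner basis: {a + 3/2*b - 5/2, b**2 - 4/9*b - 5/9}.

Buchberger on the second generating set:
h_1 = 2/3*a**2 - 4*a - 5/3*b + 5, LT = a**2.
h_2 = 14/3*a + 7*b - 35/3, LT = a.

S(h_1,h_2): lcm = a**2. S = -3/2*a*b - 7/2*a - 5/2*b + 15/2.
  reduce S modulo (h_1, h_2):
  remainder 9/4*b**2 - b - 5/4 ≠ 0; add k_3 = 9/4*b**2 - b - 5/4 to the basis.

The other S-polynomials (S(h_1,k_3), S(h_2,k_3)) all reduce to 0 modulo the current basis, so we have a Gröbner basis.
Inter-reduce: drop elements whose leading term is divisible by another's, tail-reduce, and make monic.
Reduced Gröbner basis: {a + 3/2*b - 5/2, b**2 - 4/9*b - 5/9}.

The two bases agree; hence the ideals are identical.

Yes, the ideals are equal.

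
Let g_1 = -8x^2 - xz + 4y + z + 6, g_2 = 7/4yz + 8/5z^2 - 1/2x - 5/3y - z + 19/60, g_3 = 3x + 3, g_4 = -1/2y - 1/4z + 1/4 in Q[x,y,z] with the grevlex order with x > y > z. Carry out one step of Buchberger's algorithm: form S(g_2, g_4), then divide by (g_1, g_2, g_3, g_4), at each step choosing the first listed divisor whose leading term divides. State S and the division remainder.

S(g_2, g_4) = 29/70z^2 - 2/7x - 20/21y - 1/14z + 19/105; remainder on division = 29/70z^2 + 17/42z - 1/105.

lcm(LM(g_2), LM(g_4)) = yz.
S = (lcm/LT(g_2))·g_2 − (lcm/LT(g_4))·g_4 = 29/70z^2 - 2/7x - 20/21y - 1/14z + 19/105.
Reduce S modulo (g_1, g_2, g_3, g_4) in that order:
  leading term z^2: no divisor's leading term divides it; move 29/70z^2 to the remainder.
  leading term x: subtract (-2/21)·g_3 from -2/7x - 20/21y - 1/14z + 19/105 → -20/21y - 1/14z + 7/15
  leading term y: subtract (40/21)·g_4 from -20/21y - 1/14z + 7/15 → 17/42z - 1/105
  leading term z: no divisor's leading term divides it; move 17/42z to the remainder.
  leading term 1: no divisor's leading term divides it; move -1/105 to the remainder.
The remainder 29/70z^2 + 17/42z - 1/105 is nonzero, so it would be added as the next basis element.
This is the inner loop of Buchberger's algorithm — each nonzero remainder becomes a new basis element.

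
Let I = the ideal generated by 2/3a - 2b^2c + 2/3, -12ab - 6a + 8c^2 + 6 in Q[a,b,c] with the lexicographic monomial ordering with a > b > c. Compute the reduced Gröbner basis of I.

G = {a - 3b^2c + 1, b^3c + 1/2b^2c - 1/3b - 2/9c^2 - 1/3}

f_1 = 2/3a - 2b^2c + 2/3, LT = a.
f_2 = -12ab - 6a + 8c^2 + 6, LT = ab.

S(f_1,f_2): lcm = ab. S = -1/2a - 3b^3c + b + 2/3c^2 + 1/2.
  reduce S modulo (f_1, f_2):
  remainder -3b^3c - 3/2b^2c + b + 2/3c^2 + 1 ≠ 0; add g_3 = -3b^3c - 3/2b^2c + b + 2/3c^2 + 1 to the basis.

The other S-polynomials (S(f_1,g_3), S(f_2,g_3)) all reduce to 0 modulo the current basis, so we have a Gröbner basis.
Inter-reduce: drop elements whose leading term is divisible by another's, tail-reduce, and make monic.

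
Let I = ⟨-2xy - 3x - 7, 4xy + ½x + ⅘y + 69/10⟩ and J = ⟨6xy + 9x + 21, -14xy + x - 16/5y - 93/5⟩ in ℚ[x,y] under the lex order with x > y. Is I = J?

Equality of ideals is decidable: compute both reduced Gröbner bases (unique for the ordering) and check whether they agree.
Buchberger on the first generating set:
f_1 = -2xy - 3x - 7, LT = xy.
f_2 = 4xy + ½x + ⅘y + 69/10, LT = xy.

S(f_1,f_2): lcm = xy. S = 11/8x - ⅕y + 71/40.
  leading term x: no divisor's leading term divides it; move 11/8x to the remainder.
  leading term y: no divisor's leading term divides it; move -⅕y to the remainder.
  leading term 1: no divisor's leading term divides it; move 71/40 to the remainder.
  remainder 11/8x - ⅕y + 71/40 ≠ 0; add g_3 = 11/8x - ⅕y + 71/40 to the basis.

S(f_1,g_3): lcm = xy. S = 3/2x + 8/55y² - 71/55y + 7/2.
  leading term x: subtract (12/11)·g_3 from 3/2x + 8/55y² - 71/55y + 7/2 → 8/55y² - 59/55y + 86/55
  leading term y²: no divisor's leading term divides it; move 8/55y² to the remainder.
  leading term y: no divisor's leading term divides it; move -59/55y to the remainder.
  leading term 1: no divisor's leading term divides it; move 86/55 to the remainder.
  remainder 8/55y² - 59/55y + 86/55 ≠ 0; add g_4 = 8/55y² - 59/55y + 86/55 to the basis.

S(f_2,g_3): lcm = xy. S = ⅛x + 8/55y² - 12/11y + 69/40.
  leading term x: subtract (1/11)·g_3 from ⅛x + 8/55y² - 12/11y + 69/40 → 8/55y² - 59/55y + 86/55
  leading term y²: subtract (1)·g_4 from 8/55y² - 59/55y + 86/55 → 0
  remainder 0.

S(f_1,g_4): lcm = xy². S = 71/8xy - 43/4x + 7/2y.
  leading term xy: subtract (-71/16)·f_1 from 71/8xy - 43/4x + 7/2y → -385/16x + 7/2y - 497/16
  leading term x: subtract (-35/2)·g_3 from -385/16x + 7/2y - 497/16 → 0
  remainder 0.

S(f_2,g_4): lcm = xy². S = 15/2xy - 43/4x + ⅕y² + 69/40y.
  leading term xy: subtract (-15/4)·f_1 from 15/2xy - 43/4x + ⅕y² + 69/40y → -22x + ⅕y² + 69/40y - 105/4
  leading term x: subtract (-16)·g_3 from -22x + ⅕y² + 69/40y - 105/4 → ⅕y² - 59/40y + 43/20
  leading term y²: subtract (11/8)·g_4 from ⅕y² - 59/40y + 43/20 → 0
  remainder 0.

S(g_3,g_4): leading monomials are coprime, so the S-polynomial reduces to 0 (Buchberger's first criterion).
Every S-polynomial of the final basis reduces to 0, so we have a Gröbner basis.
Inter-reduce: drop elements whose leading term is divisible by another's, tail-reduce, and make monic.
Reduced Gröbner basis: {x - 8/55y + 71/55, y² - 59/8y + 43/4}.

Buchberger on the second generating set:
h_1 = 6xy + 9x + 21, LT = xy.
h_2 = -14xy + x - 16/5y - 93/5, LT = xy.

S(h_1,h_2): lcm = xy. S = 11/7x - 8/35y + 76/35.
  leading term x: no divisor's leading term divides it; move 11/7x to the remainder.
  leading term y: no divisor's leading term divides it; move -8/35y to the remainder.
  leading term 1: no divisor's leading term divides it; move 76/35 to the remainder.
  remainder 11/7x - 8/35y + 76/35 ≠ 0; add k_3 = 11/7x - 8/35y + 76/35 to the basis.

S(h_1,k_3): lcm = xy. S = 3/2x + 8/55y² - 76/55y + 7/2.
  leading term x: subtract (21/22)·k_3 from 3/2x + 8/55y² - 76/55y + 7/2 → 8/55y² - 64/55y + 157/110
  leading term y²: no divisor's leading term divides it; move 8/55y² to the remainder.
  leading term y: no divisor's leading term divides it; move -64/55y to the remainder.
  leading term 1: no divisor's leading term divides it; move 157/110 to the remainder.
  remainder 8/55y² - 64/55y + 157/110 ≠ 0; add k_4 = 8/55y² - 64/55y + 157/110 to the basis.

S(h_2,k_3): lcm = xy. S = -1/14x + 8/55y² - 444/385y + 93/70.
  leading term x: subtract (-1/22)·k_3 from -1/14x + 8/55y² - 444/385y + 93/70 → 8/55y² - 64/55y + 157/110
  leading term y²: subtract (1)·k_4 from 8/55y² - 64/55y + 157/110 → 0
  remainder 0.

S(h_1,k_4): lcm = xy². S = 19/2xy - 157/16x + 7/2y.
  leading term xy: subtract (19/12)·h_1 from 19/2xy - 157/16x + 7/2y → -385/16x + 7/2y - 133/4
  leading term x: subtract (-245/16)·k_3 from -385/16x + 7/2y - 133/4 → 0
  remainder 0.

S(h_2,k_4): lcm = xy². S = 111/14xy - 157/16x + 8/35y² + 93/70y.
  leading term xy: subtract (37/28)·h_1 from 111/14xy - 157/16x + 8/35y² + 93/70y → -2431/112x + 8/35y² + 93/70y - 111/4
  leading term x: subtract (-221/16)·k_3 from -2431/112x + 8/35y² + 93/70y - 111/4 → 8/35y² - 64/35y + 157/70
  leading term y²: subtract (11/7)·k_4 from 8/35y² - 64/35y + 157/70 → 0
  remainder 0.

S(k_3,k_4): leading monomials are coprime, so the S-polynomial reduces to 0 (Buchberger's first criterion).
Every S-polynomial of the final basis reduces to 0, so we have a Gröbner basis.
Inter-reduce: drop elements whose leading term is divisible by another's, tail-reduce, and make monic.
Reduced Gröbner basis: {x - 8/55y + 76/55, y² - 8y + 157/16}.

These differ, so the ideals are not equal.
The same test decides containment: I ⊆ J iff every generator of I reduces to 0 modulo a Gröbner basis of J.

No, the ideals differ.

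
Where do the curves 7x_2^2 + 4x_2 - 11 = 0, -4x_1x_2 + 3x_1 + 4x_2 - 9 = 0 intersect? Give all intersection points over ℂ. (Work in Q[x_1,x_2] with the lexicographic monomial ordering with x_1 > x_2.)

{(107/65, -11/7), (-5, 1)}

Compute a lex Gröbner basis by Buchberger's algorithm.
f_1 = 7x_2^2 + 4x_2 - 11, LT = x_2^2.
f_2 = -4x_1x_2 + 3x_1 + 4x_2 - 9, LT = x_1x_2.

S(f_1,f_2): lcm = x_1x_2^2. S = 37/28x_1x_2 - 11/7x_1 + x_2^2 - 9/4x_2.
  leading term x_1x_2: subtract (-37/112)·f_2 from 37/28x_1x_2 - 11/7x_1 + x_2^2 - 9/4x_2 → -65/112x_1 + x_2^2 - 13/14x_2 - 333/112
  leading term x_1: no divisor's leading term divides it; move -65/112x_1 to the remainder.
  leading term x_2^2: subtract (1/7)·f_1 from x_2^2 - 13/14x_2 - 333/112 → -3/2x_2 - 157/112
  leading term x_2: no divisor's leading term divides it; move -3/2x_2 to the remainder.
  leading term 1: no divisor's leading term divides it; move -157/112 to the remainder.
  remainder -65/112x_1 - 3/2x_2 - 157/112 ≠ 0; add h_3 = -65/112x_1 - 3/2x_2 - 157/112 to the basis.

The other S-polynomials (S(f_1,h_3), S(f_2,h_3)) all reduce to 0 modulo the current basis, so we have a Gröbner basis.
Inter-reduce: drop elements whose leading term is divisible by another's, tail-reduce, and make monic.
Reduced Gröbner basis: {x_1 + 168/65x_2 + 157/65, x_2^2 + 4/7x_2 - 11/7}.

The lex basis is triangular: the last element involves only x_2. Solving x_2^2 + 4/7x_2 - 11/7 = 0 gives x_2 ∈ {-11/7, 1}; substituting each value into the earlier elements determines the remaining variables.
  x_2 = -11/7: the earlier basis element becomes x_1 - 107/65 = 0, giving x_1 = 107/65 — point (107/65, -11/7).
  x_2 = 1: the earlier basis element becomes x_1 + 5 = 0, giving x_1 = -5 — point (-5, 1).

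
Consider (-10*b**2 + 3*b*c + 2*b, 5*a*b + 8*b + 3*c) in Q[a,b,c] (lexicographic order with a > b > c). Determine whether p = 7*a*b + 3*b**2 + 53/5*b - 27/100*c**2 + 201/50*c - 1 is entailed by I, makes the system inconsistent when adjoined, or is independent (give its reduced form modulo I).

First compute the reduced Gröbner basis of I by Buchberger's algorithm.
f_1 = -10*b**2 + 3*b*c + 2*b, LT = b**2.
f_2 = 5*a*b + 8*b + 3*c, LT = a*b.

S(f_1,f_2): lcm = a*b**2. S = -3/10*a*b*c - 1/5*a*b - 8/5*b**2 - 3/5*b*c.
  leading term a*b*c: subtract (-3/50*c)·f_2 from -3/10*a*b*c - 1/5*a*b - 8/5*b**2 - 3/5*b*c → -1/5*a*b - 8/5*b**2 - 3/25*b*c + 9/50*c**2
  leading term a*b: subtract (-1/25)·f_2 from -1/5*a*b - 8/5*b**2 - 3/25*b*c + 9/50*c**2 → -8/5*b**2 - 3/25*b*c + 8/25*b + 9/50*c**2 + 3/25*c
  leading term b**2: subtract (4/25)·f_1 from -8/5*b**2 - 3/25*b*c + 8/25*b + 9/50*c**2 + 3/25*c → -3/5*b*c + 9/50*c**2 + 3/25*c
  leading term b*c: no divisor's leading term divides it; move -3/5*b*c to the remainder.
  leading term c**2: no divisor's leading term divides it; move 9/50*c**2 to the remainder.
  leading term c: no divisor's leading term divides it; move 3/25*c to the remainder.
  remainder -3/5*b*c + 9/50*c**2 + 3/25*c ≠ 0; add h_3 = -3/5*b*c + 9/50*c**2 + 3/25*c to the basis.

S(f_2,h_3): lcm = a*b*c. S = 3/10*a*c**2 + 1/5*a*c + 8/5*b*c + 3/5*c**2.
  leading term a*c**2: no divisor's leading term divides it; move 3/10*a*c**2 to the remainder.
  leading term a*c: no divisor's leading term divides it; move 1/5*a*c to the remainder.
  leading term b*c: subtract (-8/3)·h_3 from 8/5*b*c + 3/5*c**2 → 27/25*c**2 + 8/25*c
  leading term c**2: no divisor's leading term divides it; move 27/25*c**2 to the remainder.
  leading term c: no divisor's leading term divides it; move 8/25*c to the remainder.
  remainder 3/10*a*c**2 + 1/5*a*c + 27/25*c**2 + 8/25*c ≠ 0; add h_4 = 3/10*a*c**2 + 1/5*a*c + 27/25*c**2 + 8/25*c to the basis.

The other S-polynomials (S(f_1,h_3), S(f_1,h_4), S(f_2,h_4), S(h_3,h_4)) all reduce to 0 modulo the current basis, so we have a Gröbner basis.
Inter-reduce: drop elements whose leading term is divisible by another's, tail-reduce, and make monic.
Reduced Gröbner basis: {a*b + 8/5*b + 3/5*c, a*c**2 + 2/3*a*c + 18/5*c**2 + 16/15*c, b**2 - 1/5*b - 9/100*c**2 - 3/50*c, b*c - 3/10*c**2 - 1/5*c}.
Label its elements g_1 = a*b + 8/5*b + 3/5*c, g_2 = a*c**2 + 2/3*a*c + 18/5*c**2 + 16/15*c, g_3 = b**2 - 1/5*b - 9/100*c**2 - 3/50*c, g_4 = b*c - 3/10*c**2 - 1/5*c.

Reduce p = 7*a*b + 3*b**2 + 53/5*b - 27/100*c**2 + 201/50*c - 1 modulo G:
  leading term a*b: subtract (7)·g_1 from 7*a*b + 3*b**2 + 53/5*b - 27/100*c**2 + 201/50*c - 1 → 3*b**2 - 3/5*b - 27/100*c**2 - 9/50*c - 1
  leading term b**2: subtract (3)·g_3 from 3*b**2 - 3/5*b - 27/100*c**2 - 9/50*c - 1 → -1
  leading term 1: no divisor's leading term divides it; move -1 to the remainder.
  normal form = -1.
The normal form is nonzero, so p ∉ I. Since p minus its normal form lies in I, I + (p) = I + (r) where r = -1; decide whether this ideal is the whole ring.
Here r = -1 is a nonzero constant, hence a unit: 1 ∈ I + (p), the Gröbner basis of I + (p) is {1}, and the enlarged system has no common solution — adjoining p is inconsistent.

Adjoining 7*a*b + 3*b**2 + 53/5*b - 27/100*c**2 + 201/50*c - 1 makes the ideal the whole ring: the system is inconsistent.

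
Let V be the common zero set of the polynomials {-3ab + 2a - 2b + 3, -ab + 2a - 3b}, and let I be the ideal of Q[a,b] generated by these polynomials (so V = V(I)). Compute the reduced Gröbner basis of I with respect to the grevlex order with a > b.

G = {b^{2} + \tfrac{1}{7}b - \tfrac{6}{7}, a - \tfrac{7}{4}b - \tfrac{3}{4}}

Buchberger's algorithm terminates because the ascending chain of leading-term ideals stabilizes.

f_1 = -3ab + 2a - 2b + 3, LT = ab.
f_2 = -ab + 2a - 3b, LT = ab.

S(f_1,f_2): lcm = ab. S = \tfrac{4}{3}a - \tfrac{7}{3}b - 1.
  leading term a: no divisor's leading term divides it; move \tfrac{4}{3}a to the remainder.
  leading term b: no divisor's leading term divides it; move -\tfrac{7}{3}b to the remainder.
  leading term 1: no divisor's leading term divides it; move -1 to the remainder.
  remainder \tfrac{4}{3}a - \tfrac{7}{3}b - 1 ≠ 0; add g_3 = \tfrac{4}{3}a - \tfrac{7}{3}b - 1 to the basis.

S(f_1,g_3): lcm = ab. S = \tfrac{7}{4}b^{2} - \tfrac{2}{3}a + \tfrac{17}{12}b - 1.
  leading term b^{2}: no divisor's leading term divides it; move \tfrac{7}{4}b^{2} to the remainder.
  leading term a: subtract (-\tfrac{1}{2})·g_3 from -\tfrac{2}{3}a + \tfrac{17}{12}b - 1 → \tfrac{1}{4}b - \tfrac{3}{2}
  leading term b: no divisor's leading term divides it; move \tfrac{1}{4}b to the remainder.
  leading term 1: no divisor's leading term divides it; move -\tfrac{3}{2} to the remainder.
  remainder \tfrac{7}{4}b^{2} + \tfrac{1}{4}b - \tfrac{3}{2} ≠ 0; add g_4 = \tfrac{7}{4}b^{2} + \tfrac{1}{4}b - \tfrac{3}{2} to the basis.

The other S-polynomials (S(f_2,g_3), S(f_1,g_4), S(f_2,g_4), S(g_3,g_4)) all reduce to 0 modulo the current basis, so we have a Gröbner basis.
Inter-reduce: drop elements whose leading term is divisible by another's, tail-reduce, and make monic.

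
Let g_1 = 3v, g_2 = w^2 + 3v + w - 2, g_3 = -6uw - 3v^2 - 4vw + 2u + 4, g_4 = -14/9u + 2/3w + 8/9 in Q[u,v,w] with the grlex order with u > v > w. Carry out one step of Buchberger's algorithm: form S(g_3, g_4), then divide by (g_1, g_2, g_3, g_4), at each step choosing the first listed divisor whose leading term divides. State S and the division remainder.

S(g_3, g_4) = 1/2v^2 + 2/3vw + 3/7w^2 - 1/3u + 4/7w - 2/3; remainder on division = 0.

lcm(LM(g_3), LM(g_4)) = uw.
S = (lcm/LT(g_3))·g_3 − (lcm/LT(g_4))·g_4 = 1/2v^2 + 2/3vw + 3/7w^2 - 1/3u + 4/7w - 2/3.
Reduce S modulo (g_1, g_2, g_3, g_4) in that order:
  leading term v^2: subtract (1/6v)·g_1 from 1/2v^2 + 2/3vw + 3/7w^2 - 1/3u + 4/7w - 2/3 → 2/3vw + 3/7w^2 - 1/3u + 4/7w - 2/3
  leading term vw: subtract (2/9w)·g_1 from 2/3vw + 3/7w^2 - 1/3u + 4/7w - 2/3 → 3/7w^2 - 1/3u + 4/7w - 2/3
  leading term w^2: subtract (3/7)·g_2 from 3/7w^2 - 1/3u + 4/7w - 2/3 → -1/3u - 9/7v + 1/7w + 4/21
  leading term u: subtract (3/14)·g_4 from -1/3u - 9/7v + 1/7w + 4/21 → -9/7v
  leading term v: subtract (-3/7)·g_1 from -9/7v → 0
The remainder is 0, so this S-polynomial contributes no new basis element.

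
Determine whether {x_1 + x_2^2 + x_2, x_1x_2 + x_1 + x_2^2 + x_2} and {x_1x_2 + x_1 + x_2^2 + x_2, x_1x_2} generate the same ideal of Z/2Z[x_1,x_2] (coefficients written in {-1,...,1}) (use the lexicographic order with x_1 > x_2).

Yes, the ideals are equal.

Two ideals are equal iff their reduced Gröbner bases coincide (the reduced basis is unique for a fixed ordering).
Buchberger on the first generating set:
f_1 = x_1 + x_2^2 + x_2, LT = x_1.
f_2 = x_1x_2 + x_1 + x_2^2 + x_2, LT = x_1x_2.

S(f_1,f_2): lcm = x_1x_2. S = x_1 + x_2^3 + x_2.
  reduce S modulo (f_1, f_2):
  remainder x_2^3 + x_2^2 ≠ 0; add g_3 = x_2^3 + x_2^2 to the basis.

The other S-polynomials (S(f_1,g_3), S(f_2,g_3)) all reduce to 0 modulo the current basis, so we have a Gröbner basis.
Inter-reduce: drop elements whose leading term is divisible by another's, tail-reduce, and make monic.
Reduced Gröbner basis: {x_1 + x_2^2 + x_2, x_2^3 + x_2^2}.

Buchberger on the second generating set:
h_1 = x_1x_2 + x_1 + x_2^2 + x_2, LT = x_1x_2.
h_2 = x_1x_2, LT = x_1x_2.

S(h_1,h_2): lcm = x_1x_2. S = x_1 + x_2^2 + x_2.
  reduce S modulo (h_1, h_2):
  remainder x_1 + x_2^2 + x_2 ≠ 0; add k_3 = x_1 + x_2^2 + x_2 to the basis.

S(h_1,k_3): lcm = x_1x_2. S = x_1 + x_2^3 + x_2.
  reduce S modulo (h_1, h_2, k_3):
  remainder x_2^3 + x_2^2 ≠ 0; add k_4 = x_2^3 + x_2^2 to the basis.

The other S-polynomials (S(h_2,k_3), S(h_1,k_4), S(h_2,k_4), S(k_3,k_4)) all reduce to 0 modulo the current basis, so we have a Gröbner basis.
Inter-reduce: drop elements whose leading term is divisible by another's, tail-reduce, and make monic.
Reduced Gröbner basis: {x_1 + x_2^2 + x_2, x_2^3 + x_2^2}.

Same reduced basis, so the two generating sets span the same ideal.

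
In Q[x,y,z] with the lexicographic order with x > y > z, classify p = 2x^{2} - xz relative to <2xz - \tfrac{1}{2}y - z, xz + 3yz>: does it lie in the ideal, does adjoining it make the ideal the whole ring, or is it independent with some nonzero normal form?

2x^{2} - xz is independent of I; its normal form modulo I is 2x^{2} - \tfrac{1}{4}y - \tfrac{1}{2}z.

First compute the reduced Gröbner basis of I by Buchberger's algorithm.
f_1 = 2xz - \tfrac{1}{2}y - z, LT = xz.
f_2 = xz + 3yz, LT = xz.

S(f_1,f_2): lcm = xz. S = -3yz - \tfrac{1}{4}y - \tfrac{1}{2}z.
  reduce S modulo (f_1, f_2):
  remainder -3yz - \tfrac{1}{4}y - \tfrac{1}{2}z ≠ 0; add h_3 = -3yz - \tfrac{1}{4}y - \tfrac{1}{2}z to the basis.

S(f_1,h_3): lcm = xyz. S = -\tfrac{1}{12}xy - \tfrac{1}{6}xz - \tfrac{1}{4}y^{2} - \tfrac{1}{2}yz.
  reduce S modulo (f_1, f_2, h_3):
  remainder -\tfrac{1}{12}xy - \tfrac{1}{4}y^{2} ≠ 0; add h_4 = -\tfrac{1}{12}xy - \tfrac{1}{4}y^{2} to the basis.

The other S-polynomials (S(f_2,h_3), S(f_1,h_4), S(f_2,h_4), S(h_3,h_4)) all reduce to 0 modulo the current basis, so we have a Gröbner basis.
Inter-reduce: drop elements whose leading term is divisible by another's, tail-reduce, and make monic.
Reduced Gröbner basis: {xy + 3y^{2}, xz - \tfrac{1}{4}y - \tfrac{1}{2}z, yz + \tfrac{1}{12}y + \tfrac{1}{6}z}.
Label its elements g_1 = xy + 3y^{2}, g_2 = xz - \tfrac{1}{4}y - \tfrac{1}{2}z, g_3 = yz + \tfrac{1}{12}y + \tfrac{1}{6}z.

Reduce p = 2x^{2} - xz modulo G:
  leading term x^{2}: no divisor's leading term divides it; move 2x^{2} to the remainder.
  leading term xz: subtract (-1)·g_2 from -xz → -\tfrac{1}{4}y - \tfrac{1}{2}z
  leading term y: no divisor's leading term divides it; move -\tfrac{1}{4}y to the remainder.
  leading term z: no divisor's leading term divides it; move -\tfrac{1}{2}z to the remainder.
  normal form = 2x^{2} - \tfrac{1}{4}y - \tfrac{1}{2}z.
The normal form is nonzero, so p ∉ I. Since p minus its normal form lies in I, I + (p) = I + (r) where r = 2x^{2} - \tfrac{1}{4}y - \tfrac{1}{2}z; decide whether this ideal is the whole ring.
Run Buchberger on G together with r (pairs among the g_i already reduce to 0 since G is a Gröbner basis):
g_1 = xy + 3y^{2}, LT = xy.
g_2 = xz - \tfrac{1}{4}y - \tfrac{1}{2}z, LT = xz.
g_3 = yz + \tfrac{1}{12}y + \tfrac{1}{6}z, LT = yz.
r = 2x^{2} - \tfrac{1}{4}y - \tfrac{1}{2}z, LT = x^{2}.

S(g_1,r): lcm = x^{2}y. S = 3xy^{2} + \tfrac{1}{8}y^{2} + \tfrac{1}{4}yz.
  reduce S modulo (g_1, g_2, g_3, r):
  remainder -9y^{3} + \tfrac{1}{8}y^{2} - \tfrac{1}{48}y - \tfrac{1}{24}z ≠ 0; add m_5 = -9y^{3} + \tfrac{1}{8}y^{2} - \tfrac{1}{48}y - \tfrac{1}{24}z to the basis.

S(g_2,r): lcm = x^{2}z. S = -\tfrac{1}{4}xy - \tfrac{1}{2}xz + \tfrac{1}{8}yz + \tfrac{1}{4}z^{2}.
  reduce S modulo (g_1, g_2, g_3, r, m_5):
  remainder \tfrac{3}{4}y^{2} - \tfrac{13}{96}y + \tfrac{1}{4}z^{2} - \tfrac{13}{48}z ≠ 0; add m_6 = \tfrac{3}{4}y^{2} - \tfrac{13}{96}y + \tfrac{1}{4}z^{2} - \tfrac{13}{48}z to the basis.

S(g_3,m_6): lcm = y^{2}z. S = \tfrac{1}{12}y^{2} + \tfrac{25}{72}yz - \tfrac{1}{3}z^{3} + \tfrac{13}{36}z^{2}.
  reduce S modulo (g_1, g_2, g_3, r, m_5, m_6):
  remainder -\tfrac{1}{72}y - \tfrac{1}{3}z^{3} + \tfrac{1}{3}z^{2} - \tfrac{1}{36}z ≠ 0; add m_7 = -\tfrac{1}{72}y - \tfrac{1}{3}z^{3} + \tfrac{1}{3}z^{2} - \tfrac{1}{36}z to the basis.

S(g_3,m_7): lcm = yz. S = \tfrac{1}{12}y - 24z^{4} + 24z^{3} - 2z^{2} + \tfrac{1}{6}z.
  reduce S modulo (g_1, g_2, g_3, r, m_5, m_6, m_7):
  remainder -24z^{4} + 22z^{3} ≠ 0; add m_8 = -24z^{4} + 22z^{3} to the basis.

The other S-polynomials (S(g_1,g_2), S(g_1,g_3), S(g_2,g_3), S(g_3,r), S(g_1,m_5), S(g_2,m_5), S(g_3,m_5), S(r,m_5), S(g_1,m_6), S(g_2,m_6), S(r,m_6), S(m_5,m_6), S(g_1,m_7), S(g_2,m_7), S(r,m_7), S(m_5,m_7), S(m_6,m_7), S(g_1,m_8), S(g_2,m_8), S(g_3,m_8), S(r,m_8), S(m_5,m_8), S(m_6,m_8), S(m_7,m_8)) all reduce to 0 modulo the current basis, so we have a Gröbner basis.
Inter-reduce: drop elements whose leading term is divisible by another's, tail-reduce, and make monic.
Reduced Gröbner basis: {x^{2} + 3z^{3} - 3z^{2}, xz + 6z^{3} - 6z^{2}, y + 24z^{3} - 24z^{2} + 2z, z^{4} - \tfrac{11}{12}z^{3}}.
The reduced Gröbner basis of I + (p) is {x^{2} + 3z^{3} - 3z^{2}, xz + 6z^{3} - 6z^{2}, y + 24z^{3} - 24z^{2} + 2z, z^{4} - \tfrac{11}{12}z^{3}} ≠ {1}, a proper ideal, so the enlarged system stays consistent: p is independent of I, with normal form 2x^{2} - \tfrac{1}{4}y - \tfrac{1}{2}z.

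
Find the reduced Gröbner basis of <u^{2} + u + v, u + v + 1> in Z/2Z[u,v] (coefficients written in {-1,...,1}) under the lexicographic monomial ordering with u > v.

G = {u + v + 1, v^{2}}

f_1 = u^{2} + u + v, LT = u^{2}.
f_2 = u + v + 1, LT = u.

S(f_1,f_2): lcm = u^{2}. S = uv + v.
  reduce S modulo (f_1, f_2):
  remainder v^{2} ≠ 0; add g_3 = v^{2} to the basis.

The other S-polynomials (S(f_1,g_3), S(f_2,g_3)) all reduce to 0 modulo the current basis, so we have a Gröbner basis.
Inter-reduce: drop elements whose leading term is divisible by another's, tail-reduce, and make monic.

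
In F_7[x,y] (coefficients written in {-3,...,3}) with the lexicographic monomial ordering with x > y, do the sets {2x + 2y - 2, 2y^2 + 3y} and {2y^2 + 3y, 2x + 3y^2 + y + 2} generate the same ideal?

No, the ideals differ.

Since reduced Gröbner bases are canonical representatives of ideals under a given ordering, it suffices to compute and compare them.
Buchberger on the first generating set:
f_1 = 2x + 2y - 2, LT = x.
f_2 = 2y^2 + 3y, LT = y^2.

The S-polynomials (S(f_1,f_2)) all reduce to 0 modulo the current basis, so we have a Gröbner basis.
Inter-reduce: drop elements whose leading term is divisible by another's, tail-reduce, and make monic.
Reduced Gröbner basis: {x + y - 1, y^2 - 2y}.

Buchberger on the second generating set:
h_1 = 2y^2 + 3y, LT = y^2.
h_2 = 2x + 3y^2 + y + 2, LT = x.

The S-polynomials (S(h_1,h_2)) all reduce to 0 modulo the current basis, so we have a Gröbner basis.
Inter-reduce: drop elements whose leading term is divisible by another's, tail-reduce, and make monic.
Reduced Gröbner basis: {x + 1, y^2 - 2y}.

These differ, so the ideals are not equal.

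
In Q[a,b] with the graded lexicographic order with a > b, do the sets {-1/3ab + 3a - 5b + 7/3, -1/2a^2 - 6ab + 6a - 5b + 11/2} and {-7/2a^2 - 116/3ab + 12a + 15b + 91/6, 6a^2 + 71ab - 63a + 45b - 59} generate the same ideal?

Yes, the ideals are equal.

For a fixed monomial order, each ideal has a unique reduced Gröbner basis; comparing bases decides equality.
Buchberger on the first generating set:
f_1 = -1/3ab + 3a - 5b + 7/3, LT = ab.
f_2 = -1/2a^2 - 6ab + 6a - 5b + 11/2, LT = a^2.

S(f_1,f_2): lcm = a^2b. S = -12ab^2 - 9a^2 + 27ab - 10b^2 - 7a + 11b.
  reduce S modulo (f_1, f_2):
  remainder 170b^2 + 128a - 388b + 90 ≠ 0; add g_3 = 170b^2 + 128a - 388b + 90 to the basis.

The other S-polynomials (S(f_1,g_3), S(f_2,g_3)) all reduce to 0 modulo the current basis, so we have a Gröbner basis.
Inter-reduce: drop elements whose leading term is divisible by another's, tail-reduce, and make monic.
Reduced Gröbner basis: {a^2 + 96a - 170b + 73, ab - 9a + 15b - 7, b^2 + 64/85a - 194/85b + 9/17}.

Buchberger on the second generating set:
h_1 = -7/2a^2 - 116/3ab + 12a + 15b + 91/6, LT = a^2.
h_2 = 6a^2 + 71ab - 63a + 45b - 59, LT = a^2.

S(h_1,h_2): lcm = a^2. S = -11/14ab + 99/14a - 165/14b + 11/2.
  reduce S modulo (h_1, h_2):
  remainder -11/14ab + 99/14a - 165/14b + 11/2 ≠ 0; add k_3 = -11/14ab + 99/14a - 165/14b + 11/2 to the basis.

S(h_1,k_3): lcm = a^2b. S = 232/21ab^2 + 9a^2 - 129/7ab - 30/7b^2 + 7a - 13/3b.
  reduce S modulo (h_1, h_2, k_3):
  remainder -170b^2 - 128a + 388b - 90 ≠ 0; add k_4 = -170b^2 - 128a + 388b - 90 to the basis.

The other S-polynomials (S(h_2,k_3), S(h_1,k_4), S(h_2,k_4), S(k_3,k_4)) all reduce to 0 modulo the current basis, so we have a Gröbner basis.
Inter-reduce: drop elements whose leading term is divisible by another's, tail-reduce, and make monic.
Reduced Gröbner basis: {a^2 + 96a - 170b + 73, ab - 9a + 15b - 7, b^2 + 64/85a - 194/85b + 9/17}.

These coincide, so the ideals are equal.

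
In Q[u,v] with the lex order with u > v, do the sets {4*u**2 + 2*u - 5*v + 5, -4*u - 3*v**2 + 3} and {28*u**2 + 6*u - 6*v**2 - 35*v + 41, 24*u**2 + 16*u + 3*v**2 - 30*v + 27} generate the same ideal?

Equality of ideals is decidable: compute both reduced Gröbner bases (unique for the ordering) and check whether they agree.
Buchberger on the first generating set:
f_1 = 4*u**2 + 2*u - 5*v + 5, LT = u**2.
f_2 = -4*u - 3*v**2 + 3, LT = u.

S(f_1,f_2): lcm = u**2. S = -3/4*u*v**2 + 5/4*u - 5/4*v + 5/4.
  leading term u*v**2: subtract (3/16*v**2)·f_2 from -3/4*u*v**2 + 5/4*u - 5/4*v + 5/4 → 5/4*u + 9/16*v**4 - 9/16*v**2 - 5/4*v + 5/4
  leading term u: subtract (-5/16)·f_2 from 5/4*u + 9/16*v**4 - 9/16*v**2 - 5/4*v + 5/4 → 9/16*v**4 - 3/2*v**2 - 5/4*v + 35/16
  leading term v**4: no divisor's leading term divides it; move 9/16*v**4 to the remainder.
  leading term v**2: no divisor's leading term divides it; move -3/2*v**2 to the remainder.
  leading term v: no divisor's leading term divides it; move -5/4*v to the remainder.
  leading term 1: no divisor's leading term divides it; move 35/16 to the remainder.
  remainder 9/16*v**4 - 3/2*v**2 - 5/4*v + 35/16 ≠ 0; add g_3 = 9/16*v**4 - 3/2*v**2 - 5/4*v + 35/16 to the basis.

The other S-polynomials (S(f_1,g_3), S(f_2,g_3)) all reduce to 0 modulo the current basis, so we have a Gröbner basis.
Inter-reduce: drop elements whose leading term is divisible by another's, tail-reduce, and make monic.
Reduced Gröbner basis: {u + 3/4*v**2 - 3/4, v**4 - 8/3*v**2 - 20/9*v + 35/9}.

Buchberger on the second generating set:
h_1 = 28*u**2 + 6*u - 6*v**2 - 35*v + 41, LT = u**2.
h_2 = 24*u**2 + 16*u + 3*v**2 - 30*v + 27, LT = u**2.

S(h_1,h_2): lcm = u**2. S = -19/42*u - 19/56*v**2 + 19/56.
  leading term u: no divisor's leading term divides it; move -19/42*u to the remainder.
  leading term v**2: no divisor's leading term divides it; move -19/56*v**2 to the remainder.
  leading term 1: no divisor's leading term divides it; move 19/56 to the remainder.
  remainder -19/42*u - 19/56*v**2 + 19/56 ≠ 0; add k_3 = -19/42*u - 19/56*v**2 + 19/56 to the basis.

S(h_1,k_3): lcm = u**2. S = -3/4*u*v**2 + 27/28*u - 3/14*v**2 - 5/4*v + 41/28.
  leading term u*v**2: subtract (63/38*v**2)·k_3 from -3/4*u*v**2 + 27/28*u - 3/14*v**2 - 5/4*v + 41/28 → 27/28*u + 9/16*v**4 - 87/112*v**2 - 5/4*v + 41/28
  leading term u: subtract (-81/38)·k_3 from 27/28*u + 9/16*v**4 - 87/112*v**2 - 5/4*v + 41/28 → 9/16*v**4 - 3/2*v**2 - 5/4*v + 35/16
  leading term v**4: no divisor's leading term divides it; move 9/16*v**4 to the remainder.
  leading term v**2: no divisor's leading term divides it; move -3/2*v**2 to the remainder.
  leading term v: no divisor's leading term divides it; move -5/4*v to the remainder.
  leading term 1: no divisor's leading term divides it; move 35/16 to the remainder.
  remainder 9/16*v**4 - 3/2*v**2 - 5/4*v + 35/16 ≠ 0; add k_4 = 9/16*v**4 - 3/2*v**2 - 5/4*v + 35/16 to the basis.

The other S-polynomials (S(h_2,k_3), S(h_1,k_4), S(h_2,k_4), S(k_3,k_4)) all reduce to 0 modulo the current basis, so we have a Gröbner basis.
Inter-reduce: drop elements whose leading term is divisible by another's, tail-reduce, and make monic.
Reduced Gröbner basis: {u + 3/4*v**2 - 3/4, v**4 - 8/3*v**2 - 20/9*v + 35/9}.

These coincide, so the ideals are equal.

Yes, the ideals are equal.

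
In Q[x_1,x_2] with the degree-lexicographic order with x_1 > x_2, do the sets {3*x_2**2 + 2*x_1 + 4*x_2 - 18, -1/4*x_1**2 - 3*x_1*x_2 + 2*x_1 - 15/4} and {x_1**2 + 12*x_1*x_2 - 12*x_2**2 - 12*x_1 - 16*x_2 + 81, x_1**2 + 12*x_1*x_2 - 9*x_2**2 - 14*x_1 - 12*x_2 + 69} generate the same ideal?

No, the ideals differ.

Equality of ideals is decidable: compute both reduced Gröbner bases (unique for the ordering) and check whether they agree.
Buchberger on the first generating set:
f_1 = 3*x_2**2 + 2*x_1 + 4*x_2 - 18, LT = x_2**2.
f_2 = -1/4*x_1**2 - 3*x_1*x_2 + 2*x_1 - 15/4, LT = x_1**2.

The S-polynomials (S(f_1,f_2)) all reduce to 0 modulo the current basis, so we have a Gröbner basis.
Inter-reduce: drop elements whose leading term is divisible by another's, tail-reduce, and make monic.
Reduced Gröbner basis: {x_1**2 + 12*x_1*x_2 - 8*x_1 + 15, x_2**2 + 2/3*x_1 + 4/3*x_2 - 6}.

Buchberger on the second generating set:
h_1 = x_1**2 + 12*x_1*x_2 - 12*x_2**2 - 12*x_1 - 16*x_2 + 81, LT = x_1**2.
h_2 = x_1**2 + 12*x_1*x_2 - 9*x_2**2 - 14*x_1 - 12*x_2 + 69, LT = x_1**2.

S(h_1,h_2): lcm = x_1**2. S = -3*x_2**2 + 2*x_1 - 4*x_2 + 12.
  leading term x_2**2: no divisor's leading term divides it; move -3*x_2**2 to the remainder.
  leading term x_1: no divisor's leading term divides it; move 2*x_1 to the remainder.
  leading term x_2: no divisor's leading term divides it; move -4*x_2 to the remainder.
  leading term 1: no divisor's leading term divides it; move 12 to the remainder.
  remainder -3*x_2**2 + 2*x_1 - 4*x_2 + 12 ≠ 0; add k_3 = -3*x_2**2 + 2*x_1 - 4*x_2 + 12 to the basis.

The other S-polynomials (S(h_1,k_3), S(h_2,k_3)) all reduce to 0 modulo the current basis, so we have a Gröbner basis.
Inter-reduce: drop elements whose leading term is divisible by another's, tail-reduce, and make monic.
Reduced Gröbner basis: {x_1**2 + 12*x_1*x_2 - 20*x_1 + 33, x_2**2 - 2/3*x_1 + 4/3*x_2 - 4}.

The bases are distinct; the ideals are different.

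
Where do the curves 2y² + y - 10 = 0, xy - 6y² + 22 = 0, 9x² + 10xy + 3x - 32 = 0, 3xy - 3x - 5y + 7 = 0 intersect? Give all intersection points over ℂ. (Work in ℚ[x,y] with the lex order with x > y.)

Compute a lex Gröbner basis by Buchberger's algorithm.
f_1 = 2y² + y - 10, LT = y².
f_2 = xy - 6y² + 22, LT = xy.
f_3 = 9x² + 10xy + 3x - 32, LT = x².
f_4 = 3xy - 3x - 5y + 7, LT = xy.

S(f_1,f_2): lcm = xy². S = ½xy - 5x + 6y³ - 22y.
  leading term xy: subtract (½)·f_2 from ½xy - 5x + 6y³ - 22y → -5x + 6y³ + 3y² - 22y - 11
  leading term x: no divisor's leading term divides it; move -5x to the remainder.
  leading term y³: subtract (3y)·f_1 from 6y³ + 3y² - 22y - 11 → 8y - 11
  leading term y: no divisor's leading term divides it; move 8y to the remainder.
  leading term 1: no divisor's leading term divides it; move -11 to the remainder.
  remainder -5x + 8y - 11 ≠ 0; add h_5 = -5x + 8y - 11 to the basis.

S(f_1,f_3): leading monomials are coprime, so the S-polynomial reduces to 0 (Buchberger's first criterion).
S(f_1,f_4): lcm = xy². S = 3/2xy - 5x + 5/3y² - 7/3y.
  leading term xy: subtract (3/2)·f_2 from 3/2xy - 5x + 5/3y² - 7/3y → -5x + 32/3y² - 7/3y - 33
  leading term x: subtract (1)·h_5 from -5x + 32/3y² - 7/3y - 33 → 32/3y² - 31/3y - 22
  leading term y²: subtract (16/3)·f_1 from 32/3y² - 31/3y - 22 → -47/3y + 94/3
  leading term y: no divisor's leading term divides it; move -47/3y to the remainder.
  leading term 1: no divisor's leading term divides it; move 94/3 to the remainder.
  remainder -47/3y + 94/3 ≠ 0; add h_6 = -47/3y + 94/3 to the basis.

S(f_2,f_3): lcm = x²y. S = -64/9xy² - ⅓xy + 22x + 32/9y.
  leading term xy²: subtract (-32/9x)·f_1 from -64/9xy² - ⅓xy + 22x + 32/9y → 29/9xy - 122/9x + 32/9y
  leading term xy: subtract (29/9)·f_2 from 29/9xy - 122/9x + 32/9y → -122/9x + 58/3y² + 32/9y - 638/9
  leading term x: subtract (122/45)·h_5 from -122/9x + 58/3y² + 32/9y - 638/9 → 58/3y² - 272/15y - 616/15
  leading term y²: subtract (29/3)·f_1 from 58/3y² - 272/15y - 616/15 → -139/5y + 278/5
  leading term y: subtract (417/235)·h_6 from -139/5y + 278/5 → 0
  remainder 0.

S(f_2,f_4): lcm = xy. S = x - 6y² + 5/3y + 59/3.
  leading term x: subtract (-⅕)·h_5 from x - 6y² + 5/3y + 59/3 → -6y² + 49/15y + 262/15
  leading term y²: subtract (-3)·f_1 from -6y² + 49/15y + 262/15 → 94/15y - 188/15
  leading term y: subtract (-⅖)·h_6 from 94/15y - 188/15 → 0
  remainder 0.

S(f_3,f_4): lcm = x²y. S = x² + 10/9xy² + 2xy - 7/3x - 32/9y.
  leading term x²: subtract (1/9)·f_3 from x² + 10/9xy² + 2xy - 7/3x - 32/9y → 10/9xy² + 8/9xy - 8/3x - 32/9y + 32/9
  leading term xy²: subtract (5/9x)·f_1 from 10/9xy² + 8/9xy - 8/3x - 32/9y + 32/9 → ⅓xy + 26/9x - 32/9y + 32/9
  leading term xy: subtract (⅓)·f_2 from ⅓xy + 26/9x - 32/9y + 32/9 → 26/9x + 2y² - 32/9y - 34/9
  leading term x: subtract (-26/45)·h_5 from 26/9x + 2y² - 32/9y - 34/9 → 2y² + 16/15y - 152/15
  leading term y²: subtract (1)·f_1 from 2y² + 16/15y - 152/15 → 1/15y - 2/15
  leading term y: subtract (-1/235)·h_6 from 1/15y - 2/15 → 0
  remainder 0.

S(f_1,h_5): leading monomials are coprime, so the S-polynomial reduces to 0 (Buchberger's first criterion).
S(f_2,h_5): lcm = xy. S = -22/5y² - 11/5y + 22.
  leading term y²: subtract (-11/5)·f_1 from -22/5y² - 11/5y + 22 → 0
  remainder 0.

S(f_3,h_5): lcm = x². S = 122/45xy - 28/15x - 32/9.
  leading term xy: subtract (122/45)·f_2 from 122/45xy - 28/15x - 32/9 → -28/15x + 244/15y² - 316/5
  leading term x: subtract (28/75)·h_5 from -28/15x + 244/15y² - 316/5 → 244/15y² - 224/75y - 4432/75
  leading term y²: subtract (122/15)·f_1 from 244/15y² - 224/75y - 4432/75 → -278/25y + 556/25
  leading term y: subtract (834/1175)·h_6 from -278/25y + 556/25 → 0
  remainder 0.

S(f_4,h_5): lcm = xy. S = -x + 8/5y² - 58/15y + 7/3.
  leading term x: subtract (⅕)·h_5 from -x + 8/5y² - 58/15y + 7/3 → 8/5y² - 82/15y + 68/15
  leading term y²: subtract (⅘)·f_1 from 8/5y² - 82/15y + 68/15 → -94/15y + 188/15
  leading term y: subtract (⅖)·h_6 from -94/15y + 188/15 → 0
  remainder 0.

S(f_1,h_6): lcm = y². S = 5/2y - 5.
  leading term y: subtract (-15/94)·h_6 from 5/2y - 5 → 0
  remainder 0.

S(f_2,h_6): lcm = xy. S = 2x - 6y² + 22.
  leading term x: subtract (-⅖)·h_5 from 2x - 6y² + 22 → -6y² + 16/5y + 88/5
  leading term y²: subtract (-3)·f_1 from -6y² + 16/5y + 88/5 → 31/5y - 62/5
  leading term y: subtract (-93/235)·h_6 from 31/5y - 62/5 → 0
  remainder 0.

S(f_3,h_6): leading monomials are coprime, so the S-polynomial reduces to 0 (Buchberger's first criterion).
S(f_4,h_6): lcm = xy. S = x - 5/3y + 7/3.
  leading term x: subtract (-⅕)·h_5 from x - 5/3y + 7/3 → -1/15y + 2/15
  leading term y: subtract (1/235)·h_6 from -1/15y + 2/15 → 0
  remainder 0.

S(h_5,h_6): leading monomials are coprime, so the S-polynomial reduces to 0 (Buchberger's first criterion).
Every S-polynomial of the final basis reduces to 0, so we have a Gröbner basis.
Inter-reduce: drop elements whose leading term is divisible by another's, tail-reduce, and make monic.
Reduced Gröbner basis: {x - 1, y - 2}.

Elimination: the polynomial y - 2 lies in the elimination ideal for y, so y ∈ {2}. For each such y, the remaining basis elements (now univariate) give the rest of the solution.
  y = 2: the earlier basis element becomes x - 1 = 0, giving x = 1 — point (1, 2).
Check: every point annihilates each of the original generators.

{(1, 2)}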